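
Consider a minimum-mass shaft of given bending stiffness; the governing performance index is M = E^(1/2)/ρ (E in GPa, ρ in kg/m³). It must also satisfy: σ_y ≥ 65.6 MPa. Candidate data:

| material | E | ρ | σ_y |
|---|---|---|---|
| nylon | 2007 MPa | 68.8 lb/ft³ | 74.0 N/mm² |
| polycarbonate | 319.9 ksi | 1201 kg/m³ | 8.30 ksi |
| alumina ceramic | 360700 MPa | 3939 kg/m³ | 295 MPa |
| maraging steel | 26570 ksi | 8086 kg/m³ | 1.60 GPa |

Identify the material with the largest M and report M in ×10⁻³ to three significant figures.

Screen on constraints: σ_y ≥ 65.6 MPa. Survivors: nylon, alumina ceramic, maraging steel.
In SI units:
  nylon: E = 2.007 GPa, ρ = 1102 kg/m³
  alumina ceramic: E = 360.7 GPa, ρ = 3939 kg/m³
  maraging steel: E = 183.2 GPa, ρ = 8086 kg/m³
  alumina ceramic: M = 4.82×10⁻³
  maraging steel: M = 1.67×10⁻³
  nylon: M = 1.29×10⁻³
Alumina ceramic ranks first.

alumina ceramic, M = 4.82×10⁻³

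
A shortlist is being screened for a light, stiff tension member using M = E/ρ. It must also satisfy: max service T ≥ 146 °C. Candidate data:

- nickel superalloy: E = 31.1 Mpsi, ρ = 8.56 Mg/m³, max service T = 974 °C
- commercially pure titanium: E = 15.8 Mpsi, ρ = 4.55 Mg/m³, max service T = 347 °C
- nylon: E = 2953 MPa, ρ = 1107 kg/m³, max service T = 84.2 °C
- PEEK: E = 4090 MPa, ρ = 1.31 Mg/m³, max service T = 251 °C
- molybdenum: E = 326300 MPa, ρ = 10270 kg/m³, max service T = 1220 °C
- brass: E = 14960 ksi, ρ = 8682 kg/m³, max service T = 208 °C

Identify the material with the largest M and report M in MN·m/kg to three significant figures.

Screen on constraints: max service T ≥ 146 °C. Survivors: nickel superalloy, commercially pure titanium, PEEK, molybdenum, brass.
In SI units:
  nickel superalloy: E = 214.4 GPa, ρ = 8560 kg/m³
  commercially pure titanium: E = 108.9 GPa, ρ = 4550 kg/m³
  PEEK: E = 4.090 GPa, ρ = 1310 kg/m³
  molybdenum: E = 326.3 GPa, ρ = 10270 kg/m³
  brass: E = 103.1 GPa, ρ = 8682 kg/m³
  molybdenum: M = 31.8 MN·m/kg
  nickel superalloy: M = 25.0 MN·m/kg
  commercially pure titanium: M = 23.9 MN·m/kg
  brass: M = 11.9 MN·m/kg
  PEEK: M = 3.12 MN·m/kg
Molybdenum has the largest M.

molybdenum, M = 31.8 MN·m/kg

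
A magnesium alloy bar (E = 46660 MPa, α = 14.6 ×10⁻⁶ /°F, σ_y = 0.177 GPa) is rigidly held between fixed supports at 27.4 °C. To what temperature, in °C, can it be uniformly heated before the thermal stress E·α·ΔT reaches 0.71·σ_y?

E = 46660 MPa = 46.66 GPa.
α = 14.6×10⁻⁶/°F × 9/5 = 26.3×10⁻⁶/K.
σ_y = 0.177 GPa = 177.0 MPa.
E·α·ΔT = 125.7 MPa ⇒ ΔT = 125.7 / (46.66×10³ × 26.3×10⁻⁶) = 102.5 K.
T = 27.4 + 102.5 = 129.9 °C.

130 °C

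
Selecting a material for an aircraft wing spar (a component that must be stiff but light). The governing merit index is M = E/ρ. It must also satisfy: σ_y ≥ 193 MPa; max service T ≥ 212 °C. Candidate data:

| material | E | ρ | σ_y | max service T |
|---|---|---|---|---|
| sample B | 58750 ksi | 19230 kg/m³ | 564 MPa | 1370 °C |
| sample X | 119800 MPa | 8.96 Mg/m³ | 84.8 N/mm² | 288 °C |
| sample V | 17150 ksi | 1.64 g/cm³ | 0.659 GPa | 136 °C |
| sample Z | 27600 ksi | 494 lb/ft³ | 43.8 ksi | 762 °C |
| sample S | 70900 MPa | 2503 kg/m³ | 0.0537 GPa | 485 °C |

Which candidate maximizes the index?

Screen on constraints: σ_y ≥ 193 MPa; max service T ≥ 212 °C. Survivors: sample B, sample Z.
After converting to SI:
  sample B: E = 405.1 GPa, ρ = 19230 kg/m³
  sample Z: E = 190.3 GPa, ρ = 7913 kg/m³
  sample Z: M = 24.0 MN·m/kg
  sample B: M = 21.1 MN·m/kg
Highest index: sample Z.

sample Z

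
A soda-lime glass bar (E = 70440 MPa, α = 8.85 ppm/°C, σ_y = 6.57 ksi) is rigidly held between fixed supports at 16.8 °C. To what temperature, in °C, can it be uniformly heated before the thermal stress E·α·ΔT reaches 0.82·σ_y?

E = 70440 MPa = 70.44 GPa.
σ_y = 6.57 ksi = 45.30 MPa.
E·α·ΔT = 37.14 MPa ⇒ ΔT = 37.14 / (70.44×10³ × 8.85×10⁻⁶) = 59.58 K.
T = 16.8 + 59.58 = 76.38 °C.

76.4 °C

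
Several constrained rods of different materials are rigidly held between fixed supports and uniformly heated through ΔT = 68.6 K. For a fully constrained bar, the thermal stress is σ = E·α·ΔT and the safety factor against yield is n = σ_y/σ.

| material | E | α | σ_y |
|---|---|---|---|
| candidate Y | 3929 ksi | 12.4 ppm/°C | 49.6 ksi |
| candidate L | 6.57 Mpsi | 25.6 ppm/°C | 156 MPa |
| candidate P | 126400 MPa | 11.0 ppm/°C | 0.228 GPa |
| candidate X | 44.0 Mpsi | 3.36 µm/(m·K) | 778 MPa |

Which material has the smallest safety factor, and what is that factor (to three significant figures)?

candidate L, n = 1.96

Converting E to GPa, α to ×10⁻⁶/K, σ_y to MPa, then σ and n for each:
  candidate Y: E = 27.09, α = 12.4, σ_y = 342.0 → σ = 23.0 MPa, n = 14.8
  candidate L: E = 45.30, α = 25.6, σ_y = 156.0 → σ = 79.6 MPa, n = 1.96
  candidate P: E = 126.4, α = 11.0, σ_y = 228.0 → σ = 95.4 MPa, n = 2.39
  candidate X: E = 303.4, α = 3.36, σ_y = 778.0 → σ = 69.9 MPa, n = 11.1
Candidate L has the lowest safety factor, n = 1.96.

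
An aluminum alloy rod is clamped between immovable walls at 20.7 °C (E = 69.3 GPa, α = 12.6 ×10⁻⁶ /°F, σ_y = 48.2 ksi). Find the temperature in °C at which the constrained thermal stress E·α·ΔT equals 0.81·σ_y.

192 °C

α = 12.6×10⁻⁶/°F × 9/5 = 22.7×10⁻⁶/K.
σ_y = 48.2 ksi = 332.3 MPa.
E·α·ΔT = 269.2 MPa ⇒ ΔT = 269.2 / (69.30×10³ × 22.7×10⁻⁶) = 171.3 K.
T = 20.7 + 171.3 = 192.0 °C.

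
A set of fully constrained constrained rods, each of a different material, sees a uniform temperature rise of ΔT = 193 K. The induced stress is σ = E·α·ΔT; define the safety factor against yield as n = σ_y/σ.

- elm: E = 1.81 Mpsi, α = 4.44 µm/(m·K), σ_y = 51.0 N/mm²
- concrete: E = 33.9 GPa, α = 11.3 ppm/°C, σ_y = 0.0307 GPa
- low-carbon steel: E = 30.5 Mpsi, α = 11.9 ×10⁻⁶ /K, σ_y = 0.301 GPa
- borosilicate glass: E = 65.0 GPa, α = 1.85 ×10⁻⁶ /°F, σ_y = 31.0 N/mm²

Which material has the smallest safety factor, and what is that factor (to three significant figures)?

In consistent units (E in GPa, α in ×10⁻⁶/K, σ_y in MPa):
  elm: E = 12.48, α = 4.44, σ_y = 51.00 → σ = 10.7 MPa, n = 4.77
  concrete: E = 33.90, α = 11.3, σ_y = 30.70 → σ = 73.9 MPa, n = 0.415
  low-carbon steel: E = 210.3, α = 11.9, σ_y = 301.0 → σ = 483 MPa, n = 0.623
  borosilicate glass: E = 65.00, α = 3.33, σ_y = 31.00 → σ = 41.8 MPa, n = 0.742
The minimum is concrete at n = 0.415.

concrete, n = 0.415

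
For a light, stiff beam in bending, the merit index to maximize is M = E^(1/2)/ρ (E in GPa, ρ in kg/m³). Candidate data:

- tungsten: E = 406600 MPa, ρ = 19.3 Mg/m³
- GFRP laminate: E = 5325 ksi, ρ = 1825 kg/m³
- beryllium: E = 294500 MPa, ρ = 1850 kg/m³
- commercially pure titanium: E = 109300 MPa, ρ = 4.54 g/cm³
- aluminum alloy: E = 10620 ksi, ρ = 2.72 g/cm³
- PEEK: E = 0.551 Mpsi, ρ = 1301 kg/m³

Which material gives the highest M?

Normalizing units and computing the index:
  tungsten: E = 406.6 GPa, ρ = 19300 kg/m³
  GFRP laminate: E = 36.71 GPa, ρ = 1825 kg/m³
  beryllium: E = 294.5 GPa, ρ = 1850 kg/m³
  commercially pure titanium: E = 109.3 GPa, ρ = 4540 kg/m³
  aluminum alloy: E = 73.22 GPa, ρ = 2720 kg/m³
  PEEK: E = 3.799 GPa, ρ = 1301 kg/m³
  beryllium: M = 9.28×10⁻³
  GFRP laminate: M = 3.32×10⁻³
  aluminum alloy: M = 3.15×10⁻³
  commercially pure titanium: M = 2.30×10⁻³
  PEEK: M = 1.50×10⁻³
  tungsten: M = 1.04×10⁻³
Highest index: beryllium.

beryllium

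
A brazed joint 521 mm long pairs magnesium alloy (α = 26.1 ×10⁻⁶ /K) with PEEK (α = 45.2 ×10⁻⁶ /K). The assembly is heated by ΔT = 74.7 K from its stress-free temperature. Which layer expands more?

α(magnesium alloy) = 26.1×10⁻⁶/K vs α(PEEK) = 45.2×10⁻⁶/K.
Higher α expands more for the same ΔT: PEEK.

PEEK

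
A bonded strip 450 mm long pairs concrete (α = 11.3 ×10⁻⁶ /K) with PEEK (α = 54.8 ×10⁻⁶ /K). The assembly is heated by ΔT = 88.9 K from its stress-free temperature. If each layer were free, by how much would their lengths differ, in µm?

1740 µm

Δα = |11.3 − 54.8|×10⁻⁶/K = 43.5×10⁻⁶/K.
ΔL_mismatch = Δα·L·ΔT = 43.5×10⁻⁶ × 450.0 mm × 88.9 K = 1740 µm.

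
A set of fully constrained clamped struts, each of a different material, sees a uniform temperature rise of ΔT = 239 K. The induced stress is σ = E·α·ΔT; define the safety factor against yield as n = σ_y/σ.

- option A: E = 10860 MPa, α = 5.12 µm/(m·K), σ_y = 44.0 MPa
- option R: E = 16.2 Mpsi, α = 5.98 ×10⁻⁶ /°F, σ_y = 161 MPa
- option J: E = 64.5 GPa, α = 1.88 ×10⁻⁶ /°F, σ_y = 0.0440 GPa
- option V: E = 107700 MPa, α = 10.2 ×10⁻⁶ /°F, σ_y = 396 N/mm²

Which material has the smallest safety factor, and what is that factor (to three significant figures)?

Converting E to GPa, α to ×10⁻⁶/K, σ_y to MPa, then σ and n for each:
  option A: E = 10.86, α = 5.12, σ_y = 44.00 → σ = 13.3 MPa, n = 3.31
  option R: E = 111.7, α = 10.8, σ_y = 161.0 → σ = 287 MPa, n = 0.560
  option J: E = 64.50, α = 3.38, σ_y = 44.00 → σ = 52.2 MPa, n = 0.843
  option V: E = 107.7, α = 18.4, σ_y = 396.0 → σ = 473 MPa, n = 0.838
Smallest n: option R with n = 0.560.

option R, n = 0.560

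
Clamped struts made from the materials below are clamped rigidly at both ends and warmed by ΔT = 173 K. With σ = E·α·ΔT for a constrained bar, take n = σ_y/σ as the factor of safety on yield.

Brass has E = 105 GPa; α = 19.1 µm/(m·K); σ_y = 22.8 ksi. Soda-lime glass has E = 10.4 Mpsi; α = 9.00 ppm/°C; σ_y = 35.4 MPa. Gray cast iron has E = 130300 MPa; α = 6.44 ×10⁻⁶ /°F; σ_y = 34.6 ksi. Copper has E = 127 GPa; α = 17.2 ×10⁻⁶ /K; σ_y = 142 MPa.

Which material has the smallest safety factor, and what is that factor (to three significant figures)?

soda-lime glass, n = 0.317

Converting E to GPa, α to ×10⁻⁶/K, σ_y to MPa, then σ and n for each:
  brass: E = 105.0, α = 19.1, σ_y = 157.2 → σ = 347 MPa, n = 0.453
  soda-lime glass: E = 71.71, α = 9.00, σ_y = 35.40 → σ = 112 MPa, n = 0.317
  gray cast iron: E = 130.3, α = 11.6, σ_y = 238.6 → σ = 261 MPa, n = 0.913
  copper: E = 127.0, α = 17.2, σ_y = 142.0 → σ = 378 MPa, n = 0.376
Soda-lime glass has the lowest safety factor, n = 0.317.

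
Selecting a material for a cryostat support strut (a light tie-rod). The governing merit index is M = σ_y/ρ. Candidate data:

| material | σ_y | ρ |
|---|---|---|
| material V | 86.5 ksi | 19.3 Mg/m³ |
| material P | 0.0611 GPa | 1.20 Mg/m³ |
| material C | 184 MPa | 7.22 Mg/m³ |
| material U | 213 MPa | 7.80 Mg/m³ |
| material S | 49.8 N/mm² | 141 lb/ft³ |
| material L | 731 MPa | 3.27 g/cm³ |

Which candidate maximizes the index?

Convert each candidate to consistent units, then evaluate M:
  material V: σ_y = 596.4 MPa, ρ = 19300 kg/m³
  material P: σ_y = 61.10 MPa, ρ = 1200 kg/m³
  material C: σ_y = 184.0 MPa, ρ = 7220 kg/m³
  material U: σ_y = 213.0 MPa, ρ = 7800 kg/m³
  material S: σ_y = 49.80 MPa, ρ = 2259 kg/m³
  material L: σ_y = 731.0 MPa, ρ = 3270 kg/m³
  material L: M = 224 kN·m/kg
  material P: M = 50.9 kN·m/kg
  material V: M = 30.9 kN·m/kg
  material U: M = 27.3 kN·m/kg
  material C: M = 25.5 kN·m/kg
  material S: M = 22.0 kN·m/kg
Highest index: material L.

material L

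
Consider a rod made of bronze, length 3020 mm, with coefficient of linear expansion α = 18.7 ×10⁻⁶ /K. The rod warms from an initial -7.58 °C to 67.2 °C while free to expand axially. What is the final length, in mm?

ΔT = 67.2 − (-7.58) = 74.78 K.
ΔL = α·L₀·ΔT = 18.7×10⁻⁶ × 3020 mm × 74.78 K = 4.22 mm.
L = L₀ + ΔL = 3020 + 4.22 = 3024.2 mm.

3024.2 mm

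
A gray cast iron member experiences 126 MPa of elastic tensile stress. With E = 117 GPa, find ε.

1.08×10⁻³

ε = σ/E = 126 / 117000 = 1.08×10⁻³.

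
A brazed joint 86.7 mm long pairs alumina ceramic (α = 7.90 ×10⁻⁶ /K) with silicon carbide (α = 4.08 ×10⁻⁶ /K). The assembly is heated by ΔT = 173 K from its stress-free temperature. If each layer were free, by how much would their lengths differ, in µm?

Δα = |7.90 − 4.08|×10⁻⁶/K = 3.82×10⁻⁶/K.
ΔL_mismatch = Δα·L·ΔT = 3.82×10⁻⁶ × 86.7 mm × 173.0 K = 57.3 µm.

57.3 µm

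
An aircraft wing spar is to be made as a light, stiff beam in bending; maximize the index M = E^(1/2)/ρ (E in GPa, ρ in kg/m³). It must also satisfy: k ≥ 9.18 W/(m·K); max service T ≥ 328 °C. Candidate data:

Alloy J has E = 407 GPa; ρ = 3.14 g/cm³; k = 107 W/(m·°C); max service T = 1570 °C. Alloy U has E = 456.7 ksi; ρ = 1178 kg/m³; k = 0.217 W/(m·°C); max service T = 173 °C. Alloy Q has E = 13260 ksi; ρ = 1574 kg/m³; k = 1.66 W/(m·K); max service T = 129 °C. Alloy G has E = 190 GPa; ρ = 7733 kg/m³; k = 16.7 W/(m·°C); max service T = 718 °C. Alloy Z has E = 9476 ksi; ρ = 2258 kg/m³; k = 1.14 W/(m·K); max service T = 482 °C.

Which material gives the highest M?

Screen on constraints: k ≥ 9.18 W/(m·K); max service T ≥ 328 °C. Survivors: alloy J, alloy G.
Putting every candidate on a common basis:
  alloy J: E = 407.0 GPa, ρ = 3140 kg/m³
  alloy G: E = 190.0 GPa, ρ = 7733 kg/m³
  alloy J: M = 6.42×10⁻³
  alloy G: M = 1.78×10⁻³
Alloy J ranks first.

alloy J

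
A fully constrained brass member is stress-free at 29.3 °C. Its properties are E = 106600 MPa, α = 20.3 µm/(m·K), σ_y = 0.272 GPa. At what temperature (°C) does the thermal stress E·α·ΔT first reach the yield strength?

155 °C

E = 106600 MPa = 106.6 GPa.
σ_y = 0.272 GPa = 272.0 MPa.
E·α·ΔT = 272.0 MPa ⇒ ΔT = 272.0 / (106.6×10³ × 20.3×10⁻⁶) = 125.7 K.
T = 29.3 + 125.7 = 155.0 °C.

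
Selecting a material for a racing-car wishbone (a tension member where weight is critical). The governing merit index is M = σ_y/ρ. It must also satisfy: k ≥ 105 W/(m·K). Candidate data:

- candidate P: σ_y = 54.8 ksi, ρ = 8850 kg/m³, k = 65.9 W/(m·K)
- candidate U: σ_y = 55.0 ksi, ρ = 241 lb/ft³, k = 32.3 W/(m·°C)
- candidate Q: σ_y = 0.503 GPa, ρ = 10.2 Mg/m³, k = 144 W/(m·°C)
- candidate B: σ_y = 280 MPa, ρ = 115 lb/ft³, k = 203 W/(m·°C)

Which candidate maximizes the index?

candidate B

Screen on constraints: k ≥ 105 W/(m·K). Survivors: candidate Q, candidate B.
Convert each candidate to consistent units, then evaluate M:
  candidate Q: σ_y = 503.0 MPa, ρ = 10200 kg/m³
  candidate B: σ_y = 280.0 MPa, ρ = 1842 kg/m³
  candidate B: M = 152 kN·m/kg
  candidate Q: M = 49.3 kN·m/kg
The maximum is for candidate B.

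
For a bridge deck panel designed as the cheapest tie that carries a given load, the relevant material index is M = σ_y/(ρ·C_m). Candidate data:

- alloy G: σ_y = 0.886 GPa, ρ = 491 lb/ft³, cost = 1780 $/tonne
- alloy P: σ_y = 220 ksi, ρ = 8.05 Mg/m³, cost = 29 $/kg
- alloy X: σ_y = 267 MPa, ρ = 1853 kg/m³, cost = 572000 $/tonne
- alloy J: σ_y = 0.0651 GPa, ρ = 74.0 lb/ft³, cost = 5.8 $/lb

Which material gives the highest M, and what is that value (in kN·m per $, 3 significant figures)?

Convert each candidate to consistent units, then evaluate M:
  alloy G: σ_y = 886.0 MPa, ρ = 7865 kg/m³, cost = 1.780 $/kg
  alloy P: σ_y = 1517 MPa, ρ = 8050 kg/m³, cost = 29.00 $/kg
  alloy X: σ_y = 267.0 MPa, ρ = 1853 kg/m³, cost = 572.0 $/kg
  alloy J: σ_y = 65.10 MPa, ρ = 1185 kg/m³, cost = 12.79 $/kg
  alloy G: M = 63.3 kN·m per $
  alloy P: M = 6.50 kN·m per $
  alloy J: M = 4.30 kN·m per $
  alloy X: M = 0.252 kN·m per $
Alloy G has the largest M.

alloy G, M = 63.3 kN·m per $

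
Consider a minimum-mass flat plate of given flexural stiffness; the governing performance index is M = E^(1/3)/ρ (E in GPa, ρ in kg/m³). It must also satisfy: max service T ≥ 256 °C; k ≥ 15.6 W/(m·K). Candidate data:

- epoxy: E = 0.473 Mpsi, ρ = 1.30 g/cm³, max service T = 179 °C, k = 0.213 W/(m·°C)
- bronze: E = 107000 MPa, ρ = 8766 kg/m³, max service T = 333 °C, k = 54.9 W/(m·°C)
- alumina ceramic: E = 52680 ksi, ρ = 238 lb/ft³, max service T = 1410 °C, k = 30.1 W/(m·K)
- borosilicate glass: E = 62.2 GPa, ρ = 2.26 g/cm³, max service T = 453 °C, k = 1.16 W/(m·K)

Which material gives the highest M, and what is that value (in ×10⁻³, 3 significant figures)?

Screen on constraints: max service T ≥ 256 °C; k ≥ 15.6 W/(m·K). Survivors: bronze, alumina ceramic.
Putting every candidate on a common basis:
  bronze: E = 107.0 GPa, ρ = 8766 kg/m³
  alumina ceramic: E = 363.2 GPa, ρ = 3812 kg/m³
  alumina ceramic: M = 1.87×10⁻³
  bronze: M = 0.542×10⁻³
The maximum is for alumina ceramic.

alumina ceramic, M = 1.87×10⁻³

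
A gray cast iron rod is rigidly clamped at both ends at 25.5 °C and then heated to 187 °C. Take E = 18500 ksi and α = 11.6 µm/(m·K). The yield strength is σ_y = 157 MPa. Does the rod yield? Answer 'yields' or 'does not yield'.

yields

E = 18500 ksi = 127.6 GPa.
ΔT = 161.5 K. Constrained thermal stress σ = E·α·ΔT = 127.6×10³ MPa × 11.6×10⁻⁶ × 161.5 = 239 MPa (compressive).
Compare to σ_y = 157 MPa: σ ≥ σ_y, so it yields.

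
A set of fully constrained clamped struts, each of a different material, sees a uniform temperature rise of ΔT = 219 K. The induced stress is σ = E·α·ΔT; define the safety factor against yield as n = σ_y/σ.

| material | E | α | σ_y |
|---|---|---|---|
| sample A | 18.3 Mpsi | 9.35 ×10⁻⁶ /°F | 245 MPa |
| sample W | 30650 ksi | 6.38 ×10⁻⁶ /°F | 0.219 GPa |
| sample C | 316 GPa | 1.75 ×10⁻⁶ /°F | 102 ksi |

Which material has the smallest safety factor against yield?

sample W

With everything in SI (GPa, ×10⁻⁶/K, MPa):
  sample A: E = 126.2, α = 16.8, σ_y = 245.0 → σ = 465 MPa, n = 0.527
  sample W: E = 211.3, α = 11.5, σ_y = 219.0 → σ = 531 MPa, n = 0.412
  sample C: E = 316.0, α = 3.15, σ_y = 703.3 → σ = 218 MPa, n = 3.23
Sample W has the lowest safety factor, n = 0.412.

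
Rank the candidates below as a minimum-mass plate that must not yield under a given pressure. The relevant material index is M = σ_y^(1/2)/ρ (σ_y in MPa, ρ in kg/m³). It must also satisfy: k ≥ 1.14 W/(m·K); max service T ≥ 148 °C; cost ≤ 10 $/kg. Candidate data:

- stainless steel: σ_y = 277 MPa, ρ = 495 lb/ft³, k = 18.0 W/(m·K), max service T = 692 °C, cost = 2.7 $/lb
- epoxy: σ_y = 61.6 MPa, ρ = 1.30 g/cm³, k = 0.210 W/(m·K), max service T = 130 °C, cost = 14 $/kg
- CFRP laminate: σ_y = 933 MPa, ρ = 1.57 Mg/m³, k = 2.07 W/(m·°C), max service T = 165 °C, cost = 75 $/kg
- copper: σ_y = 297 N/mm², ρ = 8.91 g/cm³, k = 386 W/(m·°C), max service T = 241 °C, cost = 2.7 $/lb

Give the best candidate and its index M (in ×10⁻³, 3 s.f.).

stainless steel, M = 2.10×10⁻³

Screen on constraints: k ≥ 1.14 W/(m·K); max service T ≥ 148 °C; cost ≤ 10 $/kg. Survivors: stainless steel, copper.
After converting to SI:
  stainless steel: σ_y = 277.0 MPa, ρ = 7929 kg/m³
  copper: σ_y = 297.0 MPa, ρ = 8910 kg/m³
  stainless steel: M = 2.10×10⁻³
  copper: M = 1.93×10⁻³
The maximum is for stainless steel.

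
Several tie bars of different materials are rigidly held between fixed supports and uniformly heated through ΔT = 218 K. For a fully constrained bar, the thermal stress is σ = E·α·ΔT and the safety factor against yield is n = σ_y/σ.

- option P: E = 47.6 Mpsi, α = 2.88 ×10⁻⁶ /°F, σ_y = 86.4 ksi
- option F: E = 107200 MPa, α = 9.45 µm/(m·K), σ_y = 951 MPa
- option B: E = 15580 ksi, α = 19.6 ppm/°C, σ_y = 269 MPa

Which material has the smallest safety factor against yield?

option B

With everything in SI (GPa, ×10⁻⁶/K, MPa):
  option P: E = 328.2, α = 5.18, σ_y = 595.7 → σ = 371 MPa, n = 1.61
  option F: E = 107.2, α = 9.45, σ_y = 951.0 → σ = 221 MPa, n = 4.31
  option B: E = 107.4, α = 19.6, σ_y = 269.0 → σ = 459 MPa, n = 0.586
Smallest n: option B with n = 0.586.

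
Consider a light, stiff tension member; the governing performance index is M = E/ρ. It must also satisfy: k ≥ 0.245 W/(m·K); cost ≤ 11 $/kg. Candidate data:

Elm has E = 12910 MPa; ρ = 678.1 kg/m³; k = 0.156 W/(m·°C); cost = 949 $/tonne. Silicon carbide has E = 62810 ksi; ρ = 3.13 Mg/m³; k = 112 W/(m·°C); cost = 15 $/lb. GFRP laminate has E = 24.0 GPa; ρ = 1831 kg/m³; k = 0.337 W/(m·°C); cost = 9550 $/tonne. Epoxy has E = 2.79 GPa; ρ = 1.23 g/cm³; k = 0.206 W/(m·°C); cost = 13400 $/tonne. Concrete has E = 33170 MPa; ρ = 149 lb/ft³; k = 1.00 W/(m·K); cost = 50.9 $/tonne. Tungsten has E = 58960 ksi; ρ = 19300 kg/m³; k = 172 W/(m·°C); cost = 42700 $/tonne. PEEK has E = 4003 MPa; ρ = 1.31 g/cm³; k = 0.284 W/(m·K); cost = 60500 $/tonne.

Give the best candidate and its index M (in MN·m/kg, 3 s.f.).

concrete, M = 13.9 MN·m/kg

Screen on constraints: k ≥ 0.245 W/(m·K); cost ≤ 11 $/kg. Survivors: GFRP laminate, concrete.
Convert each candidate to consistent units, then evaluate M:
  GFRP laminate: E = 24.00 GPa, ρ = 1831 kg/m³
  concrete: E = 33.17 GPa, ρ = 2387 kg/m³
  concrete: M = 13.9 MN·m/kg
  GFRP laminate: M = 13.1 MN·m/kg
Concrete ranks first.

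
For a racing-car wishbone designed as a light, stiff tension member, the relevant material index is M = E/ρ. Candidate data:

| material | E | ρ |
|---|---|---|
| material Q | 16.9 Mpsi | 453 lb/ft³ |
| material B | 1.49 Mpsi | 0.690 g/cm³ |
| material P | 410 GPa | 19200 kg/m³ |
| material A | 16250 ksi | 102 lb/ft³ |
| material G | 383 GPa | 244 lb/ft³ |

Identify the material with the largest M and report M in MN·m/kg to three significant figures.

In SI units:
  material Q: E = 116.5 GPa, ρ = 7256 kg/m³
  material B: E = 10.27 GPa, ρ = 690.0 kg/m³
  material P: E = 410.0 GPa, ρ = 19200 kg/m³
  material A: E = 112.0 GPa, ρ = 1634 kg/m³
  material G: E = 383.0 GPa, ρ = 3909 kg/m³
  material G: M = 98.0 MN·m/kg
  material A: M = 68.6 MN·m/kg
  material P: M = 21.4 MN·m/kg
  material Q: M = 16.1 MN·m/kg
  material B: M = 14.9 MN·m/kg
Highest index: material G.

material G, M = 98.0 MN·m/kg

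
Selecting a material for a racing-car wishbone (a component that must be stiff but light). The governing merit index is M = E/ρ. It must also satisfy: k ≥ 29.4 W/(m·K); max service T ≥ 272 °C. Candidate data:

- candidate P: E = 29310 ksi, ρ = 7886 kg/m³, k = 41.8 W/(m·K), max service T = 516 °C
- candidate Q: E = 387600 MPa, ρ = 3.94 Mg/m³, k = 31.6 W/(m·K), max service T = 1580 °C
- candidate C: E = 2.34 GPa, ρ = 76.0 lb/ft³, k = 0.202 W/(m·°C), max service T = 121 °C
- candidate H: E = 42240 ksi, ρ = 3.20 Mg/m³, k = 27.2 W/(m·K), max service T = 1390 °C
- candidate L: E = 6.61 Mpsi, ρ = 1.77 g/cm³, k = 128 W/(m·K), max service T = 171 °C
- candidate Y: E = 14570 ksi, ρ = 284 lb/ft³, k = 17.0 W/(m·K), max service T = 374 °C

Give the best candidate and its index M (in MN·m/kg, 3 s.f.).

candidate Q, M = 98.4 MN·m/kg

Screen on constraints: k ≥ 29.4 W/(m·K); max service T ≥ 272 °C. Survivors: candidate P, candidate Q.
Putting every candidate on a common basis:
  candidate P: E = 202.1 GPa, ρ = 7886 kg/m³
  candidate Q: E = 387.6 GPa, ρ = 3940 kg/m³
  candidate Q: M = 98.4 MN·m/kg
  candidate P: M = 25.6 MN·m/kg
Highest index: candidate Q.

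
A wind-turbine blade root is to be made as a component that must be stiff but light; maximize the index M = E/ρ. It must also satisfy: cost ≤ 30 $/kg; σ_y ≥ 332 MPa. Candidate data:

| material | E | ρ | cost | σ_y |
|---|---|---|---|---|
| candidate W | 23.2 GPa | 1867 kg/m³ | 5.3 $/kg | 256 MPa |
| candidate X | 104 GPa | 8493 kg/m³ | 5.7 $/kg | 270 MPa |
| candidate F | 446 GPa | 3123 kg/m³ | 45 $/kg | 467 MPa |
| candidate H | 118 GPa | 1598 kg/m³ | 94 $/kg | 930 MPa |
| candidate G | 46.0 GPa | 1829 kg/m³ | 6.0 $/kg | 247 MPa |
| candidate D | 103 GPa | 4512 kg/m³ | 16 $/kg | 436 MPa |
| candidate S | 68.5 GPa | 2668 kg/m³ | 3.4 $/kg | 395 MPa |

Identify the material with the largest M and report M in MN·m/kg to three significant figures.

candidate S, M = 25.7 MN·m/kg

Screen on constraints: cost ≤ 30 $/kg; σ_y ≥ 332 MPa. Survivors: candidate D, candidate S.
Per-candidate index values:
  candidate S: M = 25.7 MN·m/kg
  candidate D: M = 22.8 MN·m/kg
Candidate S ranks first.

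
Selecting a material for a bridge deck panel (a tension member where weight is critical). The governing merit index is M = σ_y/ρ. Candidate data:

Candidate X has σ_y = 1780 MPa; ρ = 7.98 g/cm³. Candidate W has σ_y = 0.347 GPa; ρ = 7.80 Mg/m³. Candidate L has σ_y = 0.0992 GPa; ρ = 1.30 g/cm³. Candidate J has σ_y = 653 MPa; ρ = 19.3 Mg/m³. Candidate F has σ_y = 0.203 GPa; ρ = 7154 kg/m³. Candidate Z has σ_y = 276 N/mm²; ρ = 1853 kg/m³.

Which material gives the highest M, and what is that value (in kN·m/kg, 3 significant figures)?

candidate X, M = 223 kN·m/kg

Convert each candidate to consistent units, then evaluate M:
  candidate X: σ_y = 1780 MPa, ρ = 7980 kg/m³
  candidate W: σ_y = 347.0 MPa, ρ = 7800 kg/m³
  candidate L: σ_y = 99.20 MPa, ρ = 1300 kg/m³
  candidate J: σ_y = 653.0 MPa, ρ = 19300 kg/m³
  candidate F: σ_y = 203.0 MPa, ρ = 7154 kg/m³
  candidate Z: σ_y = 276.0 MPa, ρ = 1853 kg/m³
  candidate X: M = 223 kN·m/kg
  candidate Z: M = 149 kN·m/kg
  candidate L: M = 76.3 kN·m/kg
  candidate W: M = 44.5 kN·m/kg
  candidate J: M = 33.8 kN·m/kg
  candidate F: M = 28.4 kN·m/kg
Highest index: candidate X.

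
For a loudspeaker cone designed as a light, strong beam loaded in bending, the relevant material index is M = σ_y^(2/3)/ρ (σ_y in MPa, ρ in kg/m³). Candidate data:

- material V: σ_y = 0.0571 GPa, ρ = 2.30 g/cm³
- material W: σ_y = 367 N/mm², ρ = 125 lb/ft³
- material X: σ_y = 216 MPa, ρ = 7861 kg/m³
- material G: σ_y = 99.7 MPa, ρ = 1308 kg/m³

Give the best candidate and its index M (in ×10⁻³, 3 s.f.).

In SI units:
  material V: σ_y = 57.10 MPa, ρ = 2300 kg/m³
  material W: σ_y = 367.0 MPa, ρ = 2002 kg/m³
  material X: σ_y = 216.0 MPa, ρ = 7861 kg/m³
  material G: σ_y = 99.70 MPa, ρ = 1308 kg/m³
  material W: M = 25.6×10⁻³
  material G: M = 16.4×10⁻³
  material V: M = 6.45×10⁻³
  material X: M = 4.58×10⁻³
Material W has the largest M.

material W, M = 25.6×10⁻³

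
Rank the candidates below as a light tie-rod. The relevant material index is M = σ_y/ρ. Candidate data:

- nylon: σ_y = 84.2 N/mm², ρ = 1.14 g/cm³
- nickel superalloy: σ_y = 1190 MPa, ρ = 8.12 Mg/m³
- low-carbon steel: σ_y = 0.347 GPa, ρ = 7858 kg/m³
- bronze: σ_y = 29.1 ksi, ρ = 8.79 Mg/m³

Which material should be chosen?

Convert each candidate to consistent units, then evaluate M:
  nylon: σ_y = 84.20 MPa, ρ = 1140 kg/m³
  nickel superalloy: σ_y = 1190 MPa, ρ = 8120 kg/m³
  low-carbon steel: σ_y = 347.0 MPa, ρ = 7858 kg/m³
  bronze: σ_y = 200.6 MPa, ρ = 8790 kg/m³
  nickel superalloy: M = 147 kN·m/kg
  nylon: M = 73.9 kN·m/kg
  low-carbon steel: M = 44.2 kN·m/kg
  bronze: M = 22.8 kN·m/kg
Highest index: nickel superalloy.

nickel superalloy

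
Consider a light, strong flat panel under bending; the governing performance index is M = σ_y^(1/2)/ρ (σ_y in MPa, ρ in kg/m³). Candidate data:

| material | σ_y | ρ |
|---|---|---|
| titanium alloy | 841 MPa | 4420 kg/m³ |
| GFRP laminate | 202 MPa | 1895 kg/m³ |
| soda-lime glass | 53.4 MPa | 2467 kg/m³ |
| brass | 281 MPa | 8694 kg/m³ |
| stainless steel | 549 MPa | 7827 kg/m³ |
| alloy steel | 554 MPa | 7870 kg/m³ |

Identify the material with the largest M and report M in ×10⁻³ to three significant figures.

GFRP laminate, M = 7.50×10⁻³

Per-candidate index values:
  GFRP laminate: M = 7.50×10⁻³
  titanium alloy: M = 6.56×10⁻³
  stainless steel: M = 2.99×10⁻³
  alloy steel: M = 2.99×10⁻³
  soda-lime glass: M = 2.96×10⁻³
  brass: M = 1.93×10⁻³
Highest index: GFRP laminate.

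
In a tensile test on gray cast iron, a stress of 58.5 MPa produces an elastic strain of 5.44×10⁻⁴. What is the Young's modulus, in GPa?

108 GPa

E = σ/ε = 58.5 MPa / 5.44×10⁻⁴ = 107500 MPa = 108 GPa.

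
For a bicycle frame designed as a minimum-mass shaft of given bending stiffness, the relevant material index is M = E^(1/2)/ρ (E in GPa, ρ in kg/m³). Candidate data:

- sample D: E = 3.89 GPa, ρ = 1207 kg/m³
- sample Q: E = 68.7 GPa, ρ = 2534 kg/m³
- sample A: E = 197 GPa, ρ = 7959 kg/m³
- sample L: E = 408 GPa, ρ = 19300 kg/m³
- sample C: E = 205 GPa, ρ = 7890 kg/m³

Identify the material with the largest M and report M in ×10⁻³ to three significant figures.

sample Q, M = 3.27×10⁻³

Computing M directly (units already consistent):
  sample Q: M = 3.27×10⁻³
  sample C: M = 1.81×10⁻³
  sample A: M = 1.76×10⁻³
  sample D: M = 1.63×10⁻³
  sample L: M = 1.05×10⁻³
Sample Q ranks first.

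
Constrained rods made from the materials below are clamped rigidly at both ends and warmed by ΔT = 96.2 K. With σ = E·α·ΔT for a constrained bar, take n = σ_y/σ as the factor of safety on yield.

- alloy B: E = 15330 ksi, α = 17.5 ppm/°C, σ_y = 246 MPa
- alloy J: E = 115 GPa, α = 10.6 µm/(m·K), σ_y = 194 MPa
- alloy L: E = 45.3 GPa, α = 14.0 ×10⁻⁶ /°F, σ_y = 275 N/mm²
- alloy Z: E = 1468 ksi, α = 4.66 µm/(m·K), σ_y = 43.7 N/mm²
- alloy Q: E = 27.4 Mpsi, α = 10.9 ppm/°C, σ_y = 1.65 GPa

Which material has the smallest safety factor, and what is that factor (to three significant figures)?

In consistent units (E in GPa, α in ×10⁻⁶/K, σ_y in MPa):
  alloy B: E = 105.7, α = 17.5, σ_y = 246.0 → σ = 178 MPa, n = 1.38
  alloy J: E = 115.0, α = 10.6, σ_y = 194.0 → σ = 117 MPa, n = 1.65
  alloy L: E = 45.30, α = 25.2, σ_y = 275.0 → σ = 110 MPa, n = 2.50
  alloy Z: E = 10.12, α = 4.66, σ_y = 43.70 → σ = 4.54 MPa, n = 9.63
  alloy Q: E = 188.9, α = 10.9, σ_y = 1650 → σ = 198 MPa, n = 8.33
Smallest n: alloy B with n = 1.38.

alloy B, n = 1.38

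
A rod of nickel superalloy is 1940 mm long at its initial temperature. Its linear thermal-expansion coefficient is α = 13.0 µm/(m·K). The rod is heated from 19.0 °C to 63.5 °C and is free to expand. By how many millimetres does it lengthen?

1.12 mm

ΔT = 63.5 − 19.0 = 44.50 K.
ΔL = α·L₀·ΔT = 13.0×10⁻⁶ × 1940 mm × 44.50 K = 1.12 mm.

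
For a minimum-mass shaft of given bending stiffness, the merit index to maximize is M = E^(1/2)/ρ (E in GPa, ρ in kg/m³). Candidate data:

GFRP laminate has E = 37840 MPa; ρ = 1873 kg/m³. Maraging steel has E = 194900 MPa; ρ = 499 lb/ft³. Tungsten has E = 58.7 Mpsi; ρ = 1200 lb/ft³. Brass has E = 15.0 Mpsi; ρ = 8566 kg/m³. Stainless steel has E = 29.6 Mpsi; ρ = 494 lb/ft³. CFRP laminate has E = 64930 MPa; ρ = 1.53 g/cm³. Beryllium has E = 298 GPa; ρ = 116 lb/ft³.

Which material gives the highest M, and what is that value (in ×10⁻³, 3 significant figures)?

Convert each candidate to consistent units, then evaluate M:
  GFRP laminate: E = 37.84 GPa, ρ = 1873 kg/m³
  maraging steel: E = 194.9 GPa, ρ = 7993 kg/m³
  tungsten: E = 404.7 GPa, ρ = 19220 kg/m³
  brass: E = 103.4 GPa, ρ = 8566 kg/m³
  stainless steel: E = 204.1 GPa, ρ = 7913 kg/m³
  CFRP laminate: E = 64.93 GPa, ρ = 1530 kg/m³
  beryllium: E = 298.0 GPa, ρ = 1858 kg/m³
  beryllium: M = 9.29×10⁻³
  CFRP laminate: M = 5.27×10⁻³
  GFRP laminate: M = 3.28×10⁻³
  stainless steel: M = 1.81×10⁻³
  maraging steel: M = 1.75×10⁻³
  brass: M = 1.19×10⁻³
  tungsten: M = 1.05×10⁻³
Highest index: beryllium.

beryllium, M = 9.29×10⁻³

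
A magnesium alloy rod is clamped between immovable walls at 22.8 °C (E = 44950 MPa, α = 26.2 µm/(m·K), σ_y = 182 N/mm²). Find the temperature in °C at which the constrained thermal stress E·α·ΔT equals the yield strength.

177 °C

E = 44950 MPa = 44.95 GPa.
σ_y = 182 N/mm² = 182.0 MPa.
E·α·ΔT = 182.0 MPa ⇒ ΔT = 182.0 / (44.95×10³ × 26.2×10⁻⁶) = 154.5 K.
T = 22.8 + 154.5 = 177.3 °C.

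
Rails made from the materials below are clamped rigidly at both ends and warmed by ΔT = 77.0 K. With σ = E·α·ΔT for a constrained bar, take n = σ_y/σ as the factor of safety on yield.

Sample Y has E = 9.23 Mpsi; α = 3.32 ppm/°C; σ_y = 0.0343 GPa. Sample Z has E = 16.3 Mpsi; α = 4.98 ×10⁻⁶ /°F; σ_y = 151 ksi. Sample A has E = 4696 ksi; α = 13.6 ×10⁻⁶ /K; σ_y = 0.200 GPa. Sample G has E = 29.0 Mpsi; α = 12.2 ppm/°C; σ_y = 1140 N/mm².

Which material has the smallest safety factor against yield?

In consistent units (E in GPa, α in ×10⁻⁶/K, σ_y in MPa):
  sample Y: E = 63.64, α = 3.32, σ_y = 34.30 → σ = 16.3 MPa, n = 2.11
  sample Z: E = 112.4, α = 8.96, σ_y = 1041 → σ = 77.6 MPa, n = 13.4
  sample A: E = 32.38, α = 13.6, σ_y = 200.0 → σ = 33.9 MPa, n = 5.90
  sample G: E = 199.9, α = 12.2, σ_y = 1140 → σ = 188 MPa, n = 6.07
Sample Y has the lowest safety factor, n = 2.11.

sample Y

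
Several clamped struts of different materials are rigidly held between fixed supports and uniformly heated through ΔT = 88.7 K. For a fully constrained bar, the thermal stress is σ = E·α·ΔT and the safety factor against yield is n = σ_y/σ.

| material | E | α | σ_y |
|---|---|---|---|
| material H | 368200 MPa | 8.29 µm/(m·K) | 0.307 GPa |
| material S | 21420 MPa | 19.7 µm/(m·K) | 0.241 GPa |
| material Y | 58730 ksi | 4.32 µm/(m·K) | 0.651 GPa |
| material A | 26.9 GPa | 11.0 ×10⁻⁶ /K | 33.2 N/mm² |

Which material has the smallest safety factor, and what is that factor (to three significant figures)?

Per material, after unit conversion:
  material H: E = 368.2, α = 8.29, σ_y = 307.0 → σ = 271 MPa, n = 1.13
  material S: E = 21.42, α = 19.7, σ_y = 241.0 → σ = 37.4 MPa, n = 6.44
  material Y: E = 404.9, α = 4.32, σ_y = 651.0 → σ = 155 MPa, n = 4.20
  material A: E = 26.90, α = 11.0, σ_y = 33.20 → σ = 26.2 MPa, n = 1.26
Material H has the lowest safety factor, n = 1.13.

material H, n = 1.13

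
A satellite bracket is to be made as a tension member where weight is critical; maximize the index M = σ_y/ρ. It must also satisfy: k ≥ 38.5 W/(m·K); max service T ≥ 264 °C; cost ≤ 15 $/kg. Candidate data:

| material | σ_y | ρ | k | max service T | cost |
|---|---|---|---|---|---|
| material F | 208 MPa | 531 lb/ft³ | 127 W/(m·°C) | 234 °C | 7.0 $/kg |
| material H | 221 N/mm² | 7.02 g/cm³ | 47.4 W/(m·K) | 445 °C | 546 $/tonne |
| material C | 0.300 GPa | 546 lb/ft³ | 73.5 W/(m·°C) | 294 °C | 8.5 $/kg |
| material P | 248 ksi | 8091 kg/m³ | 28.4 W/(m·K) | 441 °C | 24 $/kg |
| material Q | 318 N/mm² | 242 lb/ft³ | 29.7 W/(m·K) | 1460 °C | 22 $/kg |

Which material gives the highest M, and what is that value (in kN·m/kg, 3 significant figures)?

material C, M = 34.3 kN·m/kg

Screen on constraints: k ≥ 38.5 W/(m·K); max service T ≥ 264 °C; cost ≤ 15 $/kg. Survivors: material H, material C.
In SI units:
  material H: σ_y = 221.0 MPa, ρ = 7020 kg/m³
  material C: σ_y = 300.0 MPa, ρ = 8746 kg/m³
  material C: M = 34.3 kN·m/kg
  material H: M = 31.5 kN·m/kg
Material C has the largest M.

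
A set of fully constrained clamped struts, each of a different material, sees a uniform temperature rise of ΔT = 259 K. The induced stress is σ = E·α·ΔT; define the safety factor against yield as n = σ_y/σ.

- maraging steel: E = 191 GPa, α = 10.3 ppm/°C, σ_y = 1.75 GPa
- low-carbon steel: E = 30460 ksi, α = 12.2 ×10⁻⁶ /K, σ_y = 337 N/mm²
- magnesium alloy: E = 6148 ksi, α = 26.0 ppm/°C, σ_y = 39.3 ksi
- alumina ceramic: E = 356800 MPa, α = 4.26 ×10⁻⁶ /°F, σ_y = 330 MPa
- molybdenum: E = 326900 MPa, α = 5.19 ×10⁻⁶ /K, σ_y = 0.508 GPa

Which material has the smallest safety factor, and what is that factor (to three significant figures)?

alumina ceramic, n = 0.466

In consistent units (E in GPa, α in ×10⁻⁶/K, σ_y in MPa):
  maraging steel: E = 191.0, α = 10.3, σ_y = 1750 → σ = 510 MPa, n = 3.43
  low-carbon steel: E = 210.0, α = 12.2, σ_y = 337.0 → σ = 664 MPa, n = 0.508
  magnesium alloy: E = 42.39, α = 26.0, σ_y = 271.0 → σ = 285 MPa, n = 0.949
  alumina ceramic: E = 356.8, α = 7.67, σ_y = 330.0 → σ = 709 MPa, n = 0.466
  molybdenum: E = 326.9, α = 5.19, σ_y = 508.0 → σ = 439 MPa, n = 1.16
Smallest n: alumina ceramic with n = 0.466.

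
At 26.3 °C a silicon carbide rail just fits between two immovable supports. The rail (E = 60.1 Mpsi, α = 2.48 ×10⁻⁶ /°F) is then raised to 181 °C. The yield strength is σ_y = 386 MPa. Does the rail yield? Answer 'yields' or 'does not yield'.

E = 60.1 Mpsi = 414.4 GPa.
α = 2.48×10⁻⁶/°F × 9/5 = 4.46×10⁻⁶/K.
ΔT = 154.7 K. Constrained thermal stress σ = E·α·ΔT = 414.4×10³ MPa × 4.46×10⁻⁶ × 154.7 = 286 MPa (compressive).
Compare to σ_y = 386 MPa: σ < σ_y, so it does not yield.

does not yield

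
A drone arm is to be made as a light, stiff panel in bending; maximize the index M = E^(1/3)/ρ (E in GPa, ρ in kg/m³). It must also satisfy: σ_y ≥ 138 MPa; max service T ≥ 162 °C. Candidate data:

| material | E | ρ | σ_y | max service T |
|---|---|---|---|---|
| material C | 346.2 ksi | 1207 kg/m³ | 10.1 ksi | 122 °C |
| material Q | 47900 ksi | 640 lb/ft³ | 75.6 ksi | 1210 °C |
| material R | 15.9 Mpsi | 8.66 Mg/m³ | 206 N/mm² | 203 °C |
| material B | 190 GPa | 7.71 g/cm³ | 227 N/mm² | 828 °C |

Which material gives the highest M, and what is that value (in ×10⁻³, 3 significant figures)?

Screen on constraints: σ_y ≥ 138 MPa; max service T ≥ 162 °C. Survivors: material Q, material R, material B.
Putting every candidate on a common basis:
  material Q: E = 330.3 GPa, ρ = 10250 kg/m³
  material R: E = 109.6 GPa, ρ = 8660 kg/m³
  material B: E = 190.0 GPa, ρ = 7710 kg/m³
  material B: M = 0.746×10⁻³
  material Q: M = 0.674×10⁻³
  material R: M = 0.553×10⁻³
Material B ranks first.

material B, M = 0.746×10⁻³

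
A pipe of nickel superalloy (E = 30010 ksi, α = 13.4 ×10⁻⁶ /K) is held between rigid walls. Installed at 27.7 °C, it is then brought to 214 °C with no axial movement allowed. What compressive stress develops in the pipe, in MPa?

E = 30010 ksi = 206.9 GPa.
ΔT = 186.3 K. Constrained thermal stress σ = E·α·ΔT = 206.9×10³ MPa × 13.4×10⁻⁶ × 186.3 = 517 MPa (compressive).

517 MPa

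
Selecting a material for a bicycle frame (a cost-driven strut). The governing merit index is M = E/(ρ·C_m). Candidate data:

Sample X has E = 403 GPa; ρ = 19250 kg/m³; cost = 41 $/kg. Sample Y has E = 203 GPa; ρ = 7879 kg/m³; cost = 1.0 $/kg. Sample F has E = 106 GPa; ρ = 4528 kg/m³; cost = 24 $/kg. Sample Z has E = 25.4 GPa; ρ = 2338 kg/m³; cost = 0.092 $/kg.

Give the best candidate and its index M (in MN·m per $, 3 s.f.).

sample Z, M = 118 MN·m per $

Evaluate M for each candidate:
  sample Z: M = 118 MN·m per $
  sample Y: M = 25.8 MN·m per $
  sample F: M = 0.975 MN·m per $
  sample X: M = 0.511 MN·m per $
Highest index: sample Z.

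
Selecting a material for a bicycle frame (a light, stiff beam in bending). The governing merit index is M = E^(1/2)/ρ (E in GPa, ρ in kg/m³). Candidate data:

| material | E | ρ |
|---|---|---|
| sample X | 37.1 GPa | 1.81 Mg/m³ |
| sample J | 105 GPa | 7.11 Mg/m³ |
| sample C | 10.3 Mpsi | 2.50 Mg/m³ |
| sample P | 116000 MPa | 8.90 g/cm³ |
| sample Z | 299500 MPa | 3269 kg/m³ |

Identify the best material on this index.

After converting to SI:
  sample X: E = 37.10 GPa, ρ = 1810 kg/m³
  sample J: E = 105.0 GPa, ρ = 7110 kg/m³
  sample C: E = 71.02 GPa, ρ = 2500 kg/m³
  sample P: E = 116.0 GPa, ρ = 8900 kg/m³
  sample Z: E = 299.5 GPa, ρ = 3269 kg/m³
  sample Z: M = 5.29×10⁻³
  sample C: M = 3.37×10⁻³
  sample X: M = 3.37×10⁻³
  sample J: M = 1.44×10⁻³
  sample P: M = 1.21×10⁻³
The maximum is for sample Z.

sample Z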